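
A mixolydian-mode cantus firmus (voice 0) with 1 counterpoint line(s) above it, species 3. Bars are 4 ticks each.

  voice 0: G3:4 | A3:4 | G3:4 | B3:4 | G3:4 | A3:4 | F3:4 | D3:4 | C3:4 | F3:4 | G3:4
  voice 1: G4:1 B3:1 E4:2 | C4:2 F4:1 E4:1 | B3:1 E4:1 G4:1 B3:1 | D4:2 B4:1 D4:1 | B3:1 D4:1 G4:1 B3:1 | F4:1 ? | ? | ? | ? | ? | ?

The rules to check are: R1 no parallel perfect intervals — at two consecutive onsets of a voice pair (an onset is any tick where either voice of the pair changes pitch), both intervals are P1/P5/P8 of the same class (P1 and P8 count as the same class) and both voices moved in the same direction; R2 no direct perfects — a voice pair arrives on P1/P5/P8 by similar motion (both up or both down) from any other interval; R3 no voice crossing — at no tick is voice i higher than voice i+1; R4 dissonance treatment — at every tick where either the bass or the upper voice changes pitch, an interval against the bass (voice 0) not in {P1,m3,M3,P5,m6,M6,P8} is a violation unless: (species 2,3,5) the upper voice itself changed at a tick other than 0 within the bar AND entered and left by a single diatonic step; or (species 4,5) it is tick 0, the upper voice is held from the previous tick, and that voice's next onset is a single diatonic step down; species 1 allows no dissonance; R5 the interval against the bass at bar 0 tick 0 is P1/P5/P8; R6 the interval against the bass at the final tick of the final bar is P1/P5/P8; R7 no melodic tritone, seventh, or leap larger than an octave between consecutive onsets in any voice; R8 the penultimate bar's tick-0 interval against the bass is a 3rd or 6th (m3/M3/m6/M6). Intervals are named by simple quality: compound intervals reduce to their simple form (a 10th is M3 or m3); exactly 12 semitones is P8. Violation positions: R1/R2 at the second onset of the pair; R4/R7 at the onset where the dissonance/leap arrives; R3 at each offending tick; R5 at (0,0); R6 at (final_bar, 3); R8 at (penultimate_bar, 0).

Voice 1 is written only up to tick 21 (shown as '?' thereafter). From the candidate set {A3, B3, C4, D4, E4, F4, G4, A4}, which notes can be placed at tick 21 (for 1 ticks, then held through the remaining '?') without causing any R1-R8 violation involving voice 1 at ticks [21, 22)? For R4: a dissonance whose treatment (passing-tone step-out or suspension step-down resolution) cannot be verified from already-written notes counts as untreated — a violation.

A3: legal
B3: violates R4,R7
C4: legal
D4: violates R4
E4: legal
F4: legal
G4: violates R4
A4: legal

{A3, A4, C4, E4, F4}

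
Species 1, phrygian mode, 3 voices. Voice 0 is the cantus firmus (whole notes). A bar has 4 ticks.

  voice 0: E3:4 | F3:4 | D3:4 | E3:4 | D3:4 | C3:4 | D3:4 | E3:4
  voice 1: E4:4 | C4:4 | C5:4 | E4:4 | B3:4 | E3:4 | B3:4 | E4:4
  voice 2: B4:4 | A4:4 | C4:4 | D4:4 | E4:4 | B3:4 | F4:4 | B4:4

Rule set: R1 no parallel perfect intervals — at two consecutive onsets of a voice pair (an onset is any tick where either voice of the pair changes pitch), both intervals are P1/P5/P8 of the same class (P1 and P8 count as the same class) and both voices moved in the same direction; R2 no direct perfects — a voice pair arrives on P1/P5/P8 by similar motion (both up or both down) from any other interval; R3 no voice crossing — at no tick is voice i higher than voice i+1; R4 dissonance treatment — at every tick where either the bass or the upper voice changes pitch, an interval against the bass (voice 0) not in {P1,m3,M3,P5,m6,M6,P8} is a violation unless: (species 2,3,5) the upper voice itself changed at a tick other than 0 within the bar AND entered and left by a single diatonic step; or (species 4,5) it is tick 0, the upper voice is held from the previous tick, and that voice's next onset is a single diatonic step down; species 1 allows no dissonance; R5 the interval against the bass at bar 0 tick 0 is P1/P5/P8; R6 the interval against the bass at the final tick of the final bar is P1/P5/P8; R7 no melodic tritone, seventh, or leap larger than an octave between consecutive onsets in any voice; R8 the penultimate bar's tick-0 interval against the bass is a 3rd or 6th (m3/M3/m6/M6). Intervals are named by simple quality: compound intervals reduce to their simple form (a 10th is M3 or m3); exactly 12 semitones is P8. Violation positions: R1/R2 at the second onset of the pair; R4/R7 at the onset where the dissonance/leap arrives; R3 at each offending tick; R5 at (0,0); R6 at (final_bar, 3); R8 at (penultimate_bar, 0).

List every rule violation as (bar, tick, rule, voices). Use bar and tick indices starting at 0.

(2, 0, R3, (1, 2))
(2, 0, R4, (0, 1))
(2, 0, R4, (0, 2))
(2, 1, R3, (1, 2))
(2, 2, R3, (1, 2))
(2, 3, R3, (1, 2))
(3, 0, R3, (1, 2))
(3, 0, R4, (0, 2))
(3, 1, R3, (1, 2))
(3, 2, R3, (1, 2))
(3, 3, R3, (1, 2))
(4, 0, R4, (0, 2))
(5, 0, R2, (1, 2))
(5, 0, R4, (0, 2))
(6, 0, R7, (2,))
(7, 0, R2, (0, 1))
(7, 0, R2, (0, 2))
(7, 0, R2, (1, 2))
(7, 0, R7, (2,))

bar 0: v0=E3 v1=E4 v2=B4 downbeat P5
bar 1: v0=F3 v1=C4 v2=A4 downbeat M3
bar 2: v0=D3 v1=C5 v2=C4 downbeat m7
bar 3: v0=E3 v1=E4 v2=D4 downbeat m7
bar 4: v0=D3 v1=B3 v2=E4 downbeat M2
bar 5: v0=C3 v1=E3 v2=B3 downbeat M7
bar 6: v0=D3 v1=B3 v2=F4 downbeat m3
bar 7: v0=E3 v1=E4 v2=B4 downbeat P5
  -> R3 @ bar 2 tick 0 v(1, 2): C5 above C4
  -> R4 @ bar 2 tick 0 v(0, 1): D3/C5 m7 untreated
  -> R4 @ bar 2 tick 0 v(0, 2): D3/C4 m7 untreated
  -> R3 @ bar 2 tick 1 v(1, 2): C5 above C4
  -> R3 @ bar 2 tick 2 v(1, 2): C5 above C4
  -> R3 @ bar 2 tick 3 v(1, 2): C5 above C4
  -> R3 @ bar 3 tick 0 v(1, 2): E4 above D4
  -> R4 @ bar 3 tick 0 v(0, 2): E3/D4 m7 untreated
  -> R3 @ bar 3 tick 1 v(1, 2): E4 above D4
  -> R3 @ bar 3 tick 2 v(1, 2): E4 above D4
  -> R3 @ bar 3 tick 3 v(1, 2): E4 above D4
  -> R4 @ bar 4 tick 0 v(0, 2): D3/E4 M2 untreated
  -> R2 @ bar 5 tick 0 v(1, 2): B3/E4 P4 -> E3/B3 P5 similar
  -> R4 @ bar 5 tick 0 v(0, 2): C3/B3 M7 untreated
  -> R7 @ bar 6 tick 0 v(2,): B3->F4 leap 6st
  -> R2 @ bar 7 tick 0 v(0, 1): D3/B3 M6 -> E3/E4 P8 similar
  -> R2 @ bar 7 tick 0 v(0, 2): D3/F4 m3 -> E3/B4 P5 similar
  -> R2 @ bar 7 tick 0 v(1, 2): B3/F4 TT -> E4/B4 P5 similar
  -> R7 @ bar 7 tick 0 v(2,): F4->B4 leap 6st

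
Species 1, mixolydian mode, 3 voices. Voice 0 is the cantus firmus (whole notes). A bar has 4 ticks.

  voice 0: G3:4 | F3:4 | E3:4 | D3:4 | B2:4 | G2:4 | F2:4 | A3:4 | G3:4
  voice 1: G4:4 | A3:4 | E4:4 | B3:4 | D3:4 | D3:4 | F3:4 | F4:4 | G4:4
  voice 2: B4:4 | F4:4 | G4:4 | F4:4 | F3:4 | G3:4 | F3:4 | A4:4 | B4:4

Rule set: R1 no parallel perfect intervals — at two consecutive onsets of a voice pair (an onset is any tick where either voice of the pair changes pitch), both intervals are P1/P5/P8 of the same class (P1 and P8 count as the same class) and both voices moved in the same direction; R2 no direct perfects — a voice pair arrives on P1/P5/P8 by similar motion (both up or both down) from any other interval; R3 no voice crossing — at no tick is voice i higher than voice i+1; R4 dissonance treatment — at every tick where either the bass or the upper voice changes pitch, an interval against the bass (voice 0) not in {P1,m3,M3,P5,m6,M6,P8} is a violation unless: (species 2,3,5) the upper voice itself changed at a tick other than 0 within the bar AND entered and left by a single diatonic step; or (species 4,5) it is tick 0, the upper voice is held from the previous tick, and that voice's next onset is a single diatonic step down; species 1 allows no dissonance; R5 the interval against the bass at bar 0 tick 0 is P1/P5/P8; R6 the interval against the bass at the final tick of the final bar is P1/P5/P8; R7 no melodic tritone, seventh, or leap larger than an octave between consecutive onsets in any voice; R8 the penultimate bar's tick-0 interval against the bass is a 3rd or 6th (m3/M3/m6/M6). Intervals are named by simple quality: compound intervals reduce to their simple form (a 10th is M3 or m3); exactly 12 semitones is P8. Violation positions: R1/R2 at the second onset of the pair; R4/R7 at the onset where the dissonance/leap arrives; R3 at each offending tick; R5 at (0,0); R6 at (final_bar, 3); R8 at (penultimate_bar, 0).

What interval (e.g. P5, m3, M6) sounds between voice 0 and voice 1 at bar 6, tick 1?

P8

voice 0=F2 voice 1=F3 -> P8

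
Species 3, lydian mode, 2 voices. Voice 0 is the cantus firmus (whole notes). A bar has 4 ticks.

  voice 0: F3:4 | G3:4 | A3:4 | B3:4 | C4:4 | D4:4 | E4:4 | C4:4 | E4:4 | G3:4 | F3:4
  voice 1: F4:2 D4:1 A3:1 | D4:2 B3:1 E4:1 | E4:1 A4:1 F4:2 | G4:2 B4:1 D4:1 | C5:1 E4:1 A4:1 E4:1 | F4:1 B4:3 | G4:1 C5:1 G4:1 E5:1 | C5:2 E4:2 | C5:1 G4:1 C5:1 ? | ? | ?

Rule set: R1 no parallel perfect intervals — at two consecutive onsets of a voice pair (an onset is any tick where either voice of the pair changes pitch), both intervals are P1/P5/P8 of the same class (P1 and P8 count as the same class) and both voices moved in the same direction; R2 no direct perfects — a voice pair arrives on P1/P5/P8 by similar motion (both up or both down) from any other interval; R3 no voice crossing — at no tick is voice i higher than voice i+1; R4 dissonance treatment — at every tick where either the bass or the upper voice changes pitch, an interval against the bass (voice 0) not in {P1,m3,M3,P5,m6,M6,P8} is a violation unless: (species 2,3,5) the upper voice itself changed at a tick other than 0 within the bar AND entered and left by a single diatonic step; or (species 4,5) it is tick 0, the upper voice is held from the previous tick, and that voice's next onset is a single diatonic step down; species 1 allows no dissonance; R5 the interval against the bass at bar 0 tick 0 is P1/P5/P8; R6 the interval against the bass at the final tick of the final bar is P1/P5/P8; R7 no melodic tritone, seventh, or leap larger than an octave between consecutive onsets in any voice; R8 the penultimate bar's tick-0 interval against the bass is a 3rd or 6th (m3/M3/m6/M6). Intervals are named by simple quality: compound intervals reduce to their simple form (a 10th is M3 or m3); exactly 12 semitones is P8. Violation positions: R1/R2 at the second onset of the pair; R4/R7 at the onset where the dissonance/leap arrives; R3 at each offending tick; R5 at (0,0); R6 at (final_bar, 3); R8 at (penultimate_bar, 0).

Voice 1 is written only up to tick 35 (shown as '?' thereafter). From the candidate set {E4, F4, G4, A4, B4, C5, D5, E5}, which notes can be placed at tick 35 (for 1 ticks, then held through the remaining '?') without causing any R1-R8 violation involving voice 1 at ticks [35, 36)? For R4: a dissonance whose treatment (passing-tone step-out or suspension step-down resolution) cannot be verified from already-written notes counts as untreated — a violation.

{B4, C5, E4, E5, G4}

E4: legal
F4: violates R4
G4: legal
A4: violates R4
B4: legal
C5: legal
D5: violates R4
E5: legal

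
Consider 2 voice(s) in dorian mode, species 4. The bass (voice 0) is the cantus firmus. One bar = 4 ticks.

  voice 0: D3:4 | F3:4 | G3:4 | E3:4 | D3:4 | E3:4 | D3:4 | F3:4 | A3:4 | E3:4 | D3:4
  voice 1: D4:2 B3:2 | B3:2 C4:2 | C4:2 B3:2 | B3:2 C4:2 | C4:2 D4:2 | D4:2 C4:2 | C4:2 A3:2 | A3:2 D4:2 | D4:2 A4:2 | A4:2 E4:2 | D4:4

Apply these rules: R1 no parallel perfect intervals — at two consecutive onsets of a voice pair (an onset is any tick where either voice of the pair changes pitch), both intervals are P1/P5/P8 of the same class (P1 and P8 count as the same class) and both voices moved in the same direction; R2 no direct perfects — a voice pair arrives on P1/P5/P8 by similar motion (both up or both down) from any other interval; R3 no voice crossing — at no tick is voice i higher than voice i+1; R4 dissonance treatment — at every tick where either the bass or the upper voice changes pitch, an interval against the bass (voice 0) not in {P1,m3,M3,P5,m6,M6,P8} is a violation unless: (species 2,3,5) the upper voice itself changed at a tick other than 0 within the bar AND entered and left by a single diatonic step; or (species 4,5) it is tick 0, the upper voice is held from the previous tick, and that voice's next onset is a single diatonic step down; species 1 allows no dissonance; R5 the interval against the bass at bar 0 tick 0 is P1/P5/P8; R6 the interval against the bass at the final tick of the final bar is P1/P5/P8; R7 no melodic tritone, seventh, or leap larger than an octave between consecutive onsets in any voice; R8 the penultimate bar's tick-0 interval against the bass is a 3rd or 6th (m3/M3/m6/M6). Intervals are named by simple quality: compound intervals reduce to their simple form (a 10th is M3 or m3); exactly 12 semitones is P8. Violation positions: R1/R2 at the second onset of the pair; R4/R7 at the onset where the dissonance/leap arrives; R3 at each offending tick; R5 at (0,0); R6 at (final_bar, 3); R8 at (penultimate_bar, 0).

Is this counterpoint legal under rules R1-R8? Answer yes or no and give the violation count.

No (7 violations)

bar 0: v0=D3 v1=D4 (P8)
bar 1: v0=F3 v1=B3 (TT)
bar 2: v0=G3 v1=C4 (P4)
bar 3: v0=E3 v1=B3 (P5)
bar 4: v0=D3 v1=C4 (m7)
bar 5: v0=E3 v1=D4 (m7)
bar 6: v0=D3 v1=C4 (m7)
bar 7: v0=F3 v1=A3 (M3)
bar 8: v0=A3 v1=D4 (P4)
bar 9: v0=E3 v1=A4 (P4)
bar 10: v0=D3 v1=D4 (P8)
  R4 @ bar1.0: F3/B3 TT untreated
  R4 @ bar4.0: D3/C4 m7 untreated
  R4 @ bar6.0: D3/C4 m7 untreated
  R4 @ bar8.0: A3/D4 P4 untreated
  R4 @ bar9.0: E3/A4 P4 untreated
  R8 @ bar9.0: penult P4 not 3rd/6th
  R1 @ bar10.0: E3/E4 P8 -> D3/D4 P8 similar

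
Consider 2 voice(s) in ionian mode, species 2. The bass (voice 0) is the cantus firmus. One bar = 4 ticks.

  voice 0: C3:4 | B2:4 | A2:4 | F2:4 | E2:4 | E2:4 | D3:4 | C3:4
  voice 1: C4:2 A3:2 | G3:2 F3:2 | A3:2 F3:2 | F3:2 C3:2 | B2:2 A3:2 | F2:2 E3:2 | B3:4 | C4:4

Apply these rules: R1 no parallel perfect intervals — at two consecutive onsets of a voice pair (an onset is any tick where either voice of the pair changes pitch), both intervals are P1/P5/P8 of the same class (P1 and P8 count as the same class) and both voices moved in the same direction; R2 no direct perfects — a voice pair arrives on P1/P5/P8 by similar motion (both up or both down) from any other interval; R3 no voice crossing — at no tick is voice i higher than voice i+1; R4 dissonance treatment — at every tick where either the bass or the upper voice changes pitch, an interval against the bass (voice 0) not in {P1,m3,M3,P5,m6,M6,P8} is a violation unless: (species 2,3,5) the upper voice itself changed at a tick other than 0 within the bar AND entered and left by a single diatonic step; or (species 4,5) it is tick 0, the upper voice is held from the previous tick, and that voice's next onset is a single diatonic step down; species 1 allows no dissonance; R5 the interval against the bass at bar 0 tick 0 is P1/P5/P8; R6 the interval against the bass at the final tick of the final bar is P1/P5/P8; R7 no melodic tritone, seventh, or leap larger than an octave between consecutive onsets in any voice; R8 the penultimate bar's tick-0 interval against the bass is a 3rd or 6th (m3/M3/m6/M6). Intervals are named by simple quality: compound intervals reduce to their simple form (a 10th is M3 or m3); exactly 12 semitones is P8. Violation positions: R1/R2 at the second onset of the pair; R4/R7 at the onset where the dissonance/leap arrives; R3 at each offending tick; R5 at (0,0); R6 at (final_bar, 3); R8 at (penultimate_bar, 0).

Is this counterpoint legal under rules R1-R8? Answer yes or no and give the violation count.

bar 0: v0=C3 v1=C4 (P8)
bar 1: v0=B2 v1=G3 (m6)
bar 2: v0=A2 v1=A3 (P8)
bar 3: v0=F2 v1=F3 (P8)
bar 4: v0=E2 v1=B2 (P5)
bar 5: v0=E2 v1=F2 (m2)
bar 6: v0=D3 v1=B3 (M6)
bar 7: v0=C3 v1=C4 (P8)
  R4 @ bar1.2: B2/F3 TT untreated
  R1 @ bar4.0: F2/C3 P5 -> E2/B2 P5 similar
  R4 @ bar4.2: E2/A3 P4 untreated
  R7 @ bar4.2: B2->A3 leap 10st
  R4 @ bar5.0: E2/F2 m2 untreated
  R7 @ bar5.0: A3->F2 leap 16st
  R7 @ bar5.2: F2->E3 leap 11st
  R7 @ bar6.0: E2->D3 leap 10st

No (8 violations)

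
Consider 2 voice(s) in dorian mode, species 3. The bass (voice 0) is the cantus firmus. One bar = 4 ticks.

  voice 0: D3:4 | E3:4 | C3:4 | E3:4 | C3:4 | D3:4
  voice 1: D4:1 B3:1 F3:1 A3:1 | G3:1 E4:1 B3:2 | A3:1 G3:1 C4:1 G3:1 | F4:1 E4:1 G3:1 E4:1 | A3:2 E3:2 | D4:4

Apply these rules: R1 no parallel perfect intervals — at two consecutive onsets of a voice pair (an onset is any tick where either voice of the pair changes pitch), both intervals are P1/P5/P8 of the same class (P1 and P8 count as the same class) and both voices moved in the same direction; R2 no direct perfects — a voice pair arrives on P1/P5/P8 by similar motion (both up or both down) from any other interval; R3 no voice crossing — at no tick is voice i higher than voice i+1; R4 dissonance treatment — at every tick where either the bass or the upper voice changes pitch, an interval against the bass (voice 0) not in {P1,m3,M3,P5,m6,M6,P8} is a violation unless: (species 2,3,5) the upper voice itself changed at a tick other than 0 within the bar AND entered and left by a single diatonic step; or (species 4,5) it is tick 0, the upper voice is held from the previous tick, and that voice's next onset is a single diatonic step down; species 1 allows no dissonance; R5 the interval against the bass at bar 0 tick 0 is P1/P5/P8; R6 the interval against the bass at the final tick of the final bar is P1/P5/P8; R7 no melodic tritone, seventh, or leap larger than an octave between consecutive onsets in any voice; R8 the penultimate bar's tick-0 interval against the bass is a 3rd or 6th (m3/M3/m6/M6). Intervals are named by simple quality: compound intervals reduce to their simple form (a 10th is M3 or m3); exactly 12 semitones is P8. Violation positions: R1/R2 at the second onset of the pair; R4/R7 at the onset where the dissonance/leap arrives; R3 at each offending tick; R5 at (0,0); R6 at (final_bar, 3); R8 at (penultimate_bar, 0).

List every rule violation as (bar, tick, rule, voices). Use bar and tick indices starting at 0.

bar 0: v0=D3 v1=D4 downbeat P8
bar 1: v0=E3 v1=G3 downbeat m3
bar 2: v0=C3 v1=A3 downbeat M6
bar 3: v0=E3 v1=F4 downbeat m2
bar 4: v0=C3 v1=A3 downbeat M6
bar 5: v0=D3 v1=D4 downbeat P8
  -> R7 @ bar 0 tick 2 v(1,): B3->F3 leap 6st
  -> R4 @ bar 3 tick 0 v(0, 1): E3/F4 m2 untreated
  -> R7 @ bar 3 tick 0 v(1,): G3->F4 leap 10st
  -> R2 @ bar 5 tick 0 v(0, 1): C3/E3 M3 -> D3/D4 P8 similar
  -> R7 @ bar 5 tick 0 v(1,): E3->D4 leap 10st

(0, 2, R7, (1,))
(3, 0, R4, (0, 1))
(3, 0, R7, (1,))
(5, 0, R2, (0, 1))
(5, 0, R7, (1,))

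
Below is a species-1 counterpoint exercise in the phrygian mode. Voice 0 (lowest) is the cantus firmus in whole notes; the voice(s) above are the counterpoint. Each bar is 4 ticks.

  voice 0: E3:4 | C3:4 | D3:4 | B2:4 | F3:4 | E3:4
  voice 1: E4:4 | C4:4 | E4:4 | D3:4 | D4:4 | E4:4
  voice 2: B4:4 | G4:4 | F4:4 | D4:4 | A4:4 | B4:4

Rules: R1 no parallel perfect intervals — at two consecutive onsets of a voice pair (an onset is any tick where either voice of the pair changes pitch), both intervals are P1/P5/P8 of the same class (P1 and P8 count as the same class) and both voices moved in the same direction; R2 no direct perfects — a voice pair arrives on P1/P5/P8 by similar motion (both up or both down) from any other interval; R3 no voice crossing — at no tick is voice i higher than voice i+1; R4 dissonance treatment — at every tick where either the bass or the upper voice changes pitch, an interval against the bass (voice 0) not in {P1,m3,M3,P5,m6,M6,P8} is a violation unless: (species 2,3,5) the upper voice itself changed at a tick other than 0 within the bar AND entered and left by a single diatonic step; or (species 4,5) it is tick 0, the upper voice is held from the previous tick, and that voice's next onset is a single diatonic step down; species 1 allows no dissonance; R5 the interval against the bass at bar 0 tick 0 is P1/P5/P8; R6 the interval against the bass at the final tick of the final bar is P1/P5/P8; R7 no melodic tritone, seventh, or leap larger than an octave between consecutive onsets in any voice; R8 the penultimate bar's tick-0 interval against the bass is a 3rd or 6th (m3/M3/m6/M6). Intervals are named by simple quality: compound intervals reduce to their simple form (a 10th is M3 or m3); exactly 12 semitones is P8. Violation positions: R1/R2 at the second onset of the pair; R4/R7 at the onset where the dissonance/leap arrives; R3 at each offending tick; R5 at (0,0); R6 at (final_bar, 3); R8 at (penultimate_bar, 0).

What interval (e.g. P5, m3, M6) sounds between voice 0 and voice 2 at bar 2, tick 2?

m3

voice 0=D3 voice 2=F4 -> m3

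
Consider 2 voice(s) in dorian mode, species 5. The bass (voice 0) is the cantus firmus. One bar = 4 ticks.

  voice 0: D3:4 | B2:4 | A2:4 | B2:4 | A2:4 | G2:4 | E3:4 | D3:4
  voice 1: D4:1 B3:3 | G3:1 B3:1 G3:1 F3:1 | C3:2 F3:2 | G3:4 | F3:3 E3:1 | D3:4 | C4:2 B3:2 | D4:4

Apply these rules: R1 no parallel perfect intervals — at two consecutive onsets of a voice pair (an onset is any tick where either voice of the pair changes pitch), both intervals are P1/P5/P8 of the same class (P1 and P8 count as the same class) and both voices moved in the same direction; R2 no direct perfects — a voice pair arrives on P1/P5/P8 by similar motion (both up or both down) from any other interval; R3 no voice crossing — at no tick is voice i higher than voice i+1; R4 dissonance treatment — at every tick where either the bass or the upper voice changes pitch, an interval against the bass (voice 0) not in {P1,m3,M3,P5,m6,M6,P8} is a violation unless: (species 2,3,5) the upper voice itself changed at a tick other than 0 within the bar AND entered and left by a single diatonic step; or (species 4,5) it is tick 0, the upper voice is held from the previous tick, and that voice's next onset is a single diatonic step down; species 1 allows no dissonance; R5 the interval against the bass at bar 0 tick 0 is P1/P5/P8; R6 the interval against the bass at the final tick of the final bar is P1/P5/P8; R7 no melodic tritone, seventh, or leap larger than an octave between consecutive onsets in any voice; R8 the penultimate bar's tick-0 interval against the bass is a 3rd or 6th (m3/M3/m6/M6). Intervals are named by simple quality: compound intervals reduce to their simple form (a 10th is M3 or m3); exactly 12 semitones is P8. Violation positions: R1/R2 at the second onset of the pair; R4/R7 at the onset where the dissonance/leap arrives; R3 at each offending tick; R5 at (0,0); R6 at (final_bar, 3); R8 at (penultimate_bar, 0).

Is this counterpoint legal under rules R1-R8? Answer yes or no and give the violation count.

No (3 violations)

bar 0: v0=D3 v1=D4 (P8)
bar 1: v0=B2 v1=G3 (m6)
bar 2: v0=A2 v1=C3 (m3)
bar 3: v0=B2 v1=G3 (m6)
bar 4: v0=A2 v1=F3 (m6)
bar 5: v0=G2 v1=D3 (P5)
bar 6: v0=E3 v1=C4 (m6)
bar 7: v0=D3 v1=D4 (P8)
  R4 @ bar1.3: B2/F3 TT untreated
  R1 @ bar5.0: A2/E3 P5 -> G2/D3 P5 similar
  R7 @ bar6.0: D3->C4 leap 10st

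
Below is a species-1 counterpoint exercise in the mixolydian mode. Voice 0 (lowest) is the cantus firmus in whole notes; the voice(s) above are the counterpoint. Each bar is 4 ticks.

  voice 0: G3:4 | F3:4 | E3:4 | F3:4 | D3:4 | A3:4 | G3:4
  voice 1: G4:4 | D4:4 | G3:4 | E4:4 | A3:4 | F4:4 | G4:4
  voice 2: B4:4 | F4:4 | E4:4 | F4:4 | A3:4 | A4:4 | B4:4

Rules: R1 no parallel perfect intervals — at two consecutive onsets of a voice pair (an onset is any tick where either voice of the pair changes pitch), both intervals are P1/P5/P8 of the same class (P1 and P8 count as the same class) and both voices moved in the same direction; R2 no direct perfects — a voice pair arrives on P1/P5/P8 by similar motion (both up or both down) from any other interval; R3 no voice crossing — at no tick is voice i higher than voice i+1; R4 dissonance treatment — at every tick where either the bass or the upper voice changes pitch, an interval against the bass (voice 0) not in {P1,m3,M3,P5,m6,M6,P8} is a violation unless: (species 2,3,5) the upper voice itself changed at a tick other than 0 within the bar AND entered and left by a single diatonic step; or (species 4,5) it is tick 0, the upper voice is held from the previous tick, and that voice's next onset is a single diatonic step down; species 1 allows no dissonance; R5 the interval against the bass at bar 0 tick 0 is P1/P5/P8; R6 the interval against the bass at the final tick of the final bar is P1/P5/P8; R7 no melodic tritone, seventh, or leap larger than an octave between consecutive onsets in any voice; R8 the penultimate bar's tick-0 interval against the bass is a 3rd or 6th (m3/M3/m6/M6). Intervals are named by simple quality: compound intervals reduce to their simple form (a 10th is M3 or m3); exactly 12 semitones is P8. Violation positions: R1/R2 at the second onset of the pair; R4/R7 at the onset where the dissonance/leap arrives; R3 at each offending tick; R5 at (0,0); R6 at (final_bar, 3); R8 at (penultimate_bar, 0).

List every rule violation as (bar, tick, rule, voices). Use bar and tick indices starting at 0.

(0, 0, R5, (0, 2))
(1, 0, R2, (0, 2))
(1, 0, R7, (2,))
(2, 0, R1, (0, 2))
(3, 0, R1, (0, 2))
(3, 0, R4, (0, 1))
(4, 0, R2, (0, 1))
(4, 0, R2, (0, 2))
(4, 0, R2, (1, 2))
(5, 0, R2, (0, 2))
(5, 0, R8, (0, 2))
(6, 3, R6, (0, 2))

bar 0: v0=G3 v1=G4 v2=B4 downbeat M3
bar 1: v0=F3 v1=D4 v2=F4 downbeat P8
bar 2: v0=E3 v1=G3 v2=E4 downbeat P8
bar 3: v0=F3 v1=E4 v2=F4 downbeat P8
bar 4: v0=D3 v1=A3 v2=A3 downbeat P5
bar 5: v0=A3 v1=F4 v2=A4 downbeat P8
bar 6: v0=G3 v1=G4 v2=B4 downbeat M3
  -> R5 @ bar 0 tick 0 v(0, 2): opens on M3
  -> R2 @ bar 1 tick 0 v(0, 2): G3/B4 M3 -> F3/F4 P8 similar
  -> R7 @ bar 1 tick 0 v(2,): B4->F4 leap 6st
  -> R1 @ bar 2 tick 0 v(0, 2): F3/F4 P8 -> E3/E4 P8 similar
  -> R1 @ bar 3 tick 0 v(0, 2): E3/E4 P8 -> F3/F4 P8 similar
  -> R4 @ bar 3 tick 0 v(0, 1): F3/E4 M7 untreated
  -> R2 @ bar 4 tick 0 v(0, 1): F3/E4 M7 -> D3/A3 P5 similar
  -> R2 @ bar 4 tick 0 v(0, 2): F3/F4 P8 -> D3/A3 P5 similar
  -> R2 @ bar 4 tick 0 v(1, 2): E4/F4 m2 -> A3/A3 P1 similar
  -> R2 @ bar 5 tick 0 v(0, 2): D3/A3 P5 -> A3/A4 P8 similar
  -> R8 @ bar 5 tick 0 v(0, 2): penult P8 not 3rd/6th
  -> R6 @ bar 6 tick 3 v(0, 2): closes on M3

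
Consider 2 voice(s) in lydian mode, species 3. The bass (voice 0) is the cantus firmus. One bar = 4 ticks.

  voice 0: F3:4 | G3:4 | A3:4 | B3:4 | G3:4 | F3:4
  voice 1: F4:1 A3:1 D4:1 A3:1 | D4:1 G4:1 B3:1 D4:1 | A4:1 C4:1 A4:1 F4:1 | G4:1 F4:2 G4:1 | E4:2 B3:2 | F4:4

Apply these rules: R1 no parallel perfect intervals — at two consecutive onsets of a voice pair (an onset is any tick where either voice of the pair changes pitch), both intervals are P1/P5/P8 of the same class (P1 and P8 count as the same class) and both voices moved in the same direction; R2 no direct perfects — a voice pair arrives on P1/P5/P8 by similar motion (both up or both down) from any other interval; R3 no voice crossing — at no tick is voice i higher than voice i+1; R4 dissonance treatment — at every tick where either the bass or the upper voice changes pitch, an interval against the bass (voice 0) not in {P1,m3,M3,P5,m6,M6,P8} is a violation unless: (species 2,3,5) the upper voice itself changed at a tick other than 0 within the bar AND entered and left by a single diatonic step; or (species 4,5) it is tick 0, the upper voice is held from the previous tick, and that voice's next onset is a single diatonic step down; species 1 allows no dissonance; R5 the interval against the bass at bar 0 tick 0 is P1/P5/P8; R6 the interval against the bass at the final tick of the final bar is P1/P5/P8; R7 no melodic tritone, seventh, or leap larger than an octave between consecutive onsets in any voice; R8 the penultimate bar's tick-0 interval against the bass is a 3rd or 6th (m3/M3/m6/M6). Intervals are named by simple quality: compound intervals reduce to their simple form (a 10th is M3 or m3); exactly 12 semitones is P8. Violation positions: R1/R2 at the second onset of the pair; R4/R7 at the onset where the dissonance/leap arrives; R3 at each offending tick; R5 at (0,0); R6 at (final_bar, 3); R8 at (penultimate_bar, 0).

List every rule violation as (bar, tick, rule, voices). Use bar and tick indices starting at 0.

bar 0: v0=F3 v1=F4 downbeat P8
bar 1: v0=G3 v1=D4 downbeat P5
bar 2: v0=A3 v1=A4 downbeat P8
bar 3: v0=B3 v1=G4 downbeat m6
bar 4: v0=G3 v1=E4 downbeat M6
bar 5: v0=F3 v1=F4 downbeat P8
  -> R2 @ bar 1 tick 0 v(0, 1): F3/A3 M3 -> G3/D4 P5 similar
  -> R2 @ bar 2 tick 0 v(0, 1): G3/D4 P5 -> A3/A4 P8 similar
  -> R7 @ bar 5 tick 0 v(1,): B3->F4 leap 6st

(1, 0, R2, (0, 1))
(2, 0, R2, (0, 1))
(5, 0, R7, (1,))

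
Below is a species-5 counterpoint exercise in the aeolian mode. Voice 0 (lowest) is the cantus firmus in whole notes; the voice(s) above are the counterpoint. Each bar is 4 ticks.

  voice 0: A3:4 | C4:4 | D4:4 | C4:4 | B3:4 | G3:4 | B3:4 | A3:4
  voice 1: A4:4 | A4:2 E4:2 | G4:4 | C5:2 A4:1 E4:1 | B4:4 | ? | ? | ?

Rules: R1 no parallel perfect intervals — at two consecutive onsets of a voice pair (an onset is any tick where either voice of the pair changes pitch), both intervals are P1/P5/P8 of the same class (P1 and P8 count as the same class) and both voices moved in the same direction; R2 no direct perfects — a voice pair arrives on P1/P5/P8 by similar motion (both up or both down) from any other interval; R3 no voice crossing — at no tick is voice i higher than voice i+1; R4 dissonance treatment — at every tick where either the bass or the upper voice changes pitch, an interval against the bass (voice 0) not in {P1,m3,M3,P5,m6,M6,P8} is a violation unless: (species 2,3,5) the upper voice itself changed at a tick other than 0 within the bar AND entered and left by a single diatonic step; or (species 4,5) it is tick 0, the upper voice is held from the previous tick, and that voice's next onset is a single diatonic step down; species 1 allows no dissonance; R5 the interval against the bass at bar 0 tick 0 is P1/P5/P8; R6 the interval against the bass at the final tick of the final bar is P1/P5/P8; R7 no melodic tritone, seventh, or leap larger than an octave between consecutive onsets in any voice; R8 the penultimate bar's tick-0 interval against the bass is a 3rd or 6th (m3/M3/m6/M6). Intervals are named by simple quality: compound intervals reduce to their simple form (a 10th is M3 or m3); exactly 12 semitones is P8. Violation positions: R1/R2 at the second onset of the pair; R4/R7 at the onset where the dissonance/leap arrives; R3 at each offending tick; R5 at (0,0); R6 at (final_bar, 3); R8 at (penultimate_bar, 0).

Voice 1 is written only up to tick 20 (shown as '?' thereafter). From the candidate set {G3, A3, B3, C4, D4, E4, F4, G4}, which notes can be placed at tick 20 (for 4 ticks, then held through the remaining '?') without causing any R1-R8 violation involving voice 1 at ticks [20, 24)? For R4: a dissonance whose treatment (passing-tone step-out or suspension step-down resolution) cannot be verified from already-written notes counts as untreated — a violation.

{B3, E4}

G3: violates R1,R7
A3: violates R4,R7
B3: legal
C4: violates R4,R7
D4: violates R2
E4: legal
F4: violates R4,R7
G4: violates R1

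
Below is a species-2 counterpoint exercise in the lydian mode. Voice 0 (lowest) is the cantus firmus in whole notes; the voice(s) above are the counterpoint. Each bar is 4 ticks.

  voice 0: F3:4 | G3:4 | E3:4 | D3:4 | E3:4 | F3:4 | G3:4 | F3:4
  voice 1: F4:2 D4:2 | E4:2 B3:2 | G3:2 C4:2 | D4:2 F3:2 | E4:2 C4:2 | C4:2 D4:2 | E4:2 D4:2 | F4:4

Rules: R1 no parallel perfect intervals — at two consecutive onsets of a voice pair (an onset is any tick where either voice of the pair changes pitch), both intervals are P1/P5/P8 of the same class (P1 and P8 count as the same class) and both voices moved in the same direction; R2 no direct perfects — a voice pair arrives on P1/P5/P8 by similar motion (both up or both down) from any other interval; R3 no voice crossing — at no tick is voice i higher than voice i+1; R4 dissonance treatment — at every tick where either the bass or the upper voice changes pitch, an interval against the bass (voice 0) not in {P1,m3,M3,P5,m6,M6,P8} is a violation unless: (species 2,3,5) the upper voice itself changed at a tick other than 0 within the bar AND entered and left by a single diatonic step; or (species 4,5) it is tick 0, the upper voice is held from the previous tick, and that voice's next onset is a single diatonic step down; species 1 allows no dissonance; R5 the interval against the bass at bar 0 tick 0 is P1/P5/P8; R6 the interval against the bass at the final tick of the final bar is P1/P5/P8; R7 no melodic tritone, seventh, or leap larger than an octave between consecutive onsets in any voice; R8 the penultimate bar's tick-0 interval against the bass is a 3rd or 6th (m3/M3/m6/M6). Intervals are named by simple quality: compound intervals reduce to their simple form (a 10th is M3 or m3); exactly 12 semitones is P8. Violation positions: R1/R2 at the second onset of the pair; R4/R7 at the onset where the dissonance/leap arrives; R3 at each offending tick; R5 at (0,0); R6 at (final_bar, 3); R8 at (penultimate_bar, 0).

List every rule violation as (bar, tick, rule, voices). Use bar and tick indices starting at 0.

(4, 0, R2, (0, 1))
(4, 0, R7, (1,))

bar 0: v0=F3 v1=F4 downbeat P8
bar 1: v0=G3 v1=E4 downbeat M6
bar 2: v0=E3 v1=G3 downbeat m3
bar 3: v0=D3 v1=D4 downbeat P8
bar 4: v0=E3 v1=E4 downbeat P8
bar 5: v0=F3 v1=C4 downbeat P5
bar 6: v0=G3 v1=E4 downbeat M6
bar 7: v0=F3 v1=F4 downbeat P8
  -> R2 @ bar 4 tick 0 v(0, 1): D3/F3 m3 -> E3/E4 P8 similar
  -> R7 @ bar 4 tick 0 v(1,): F3->E4 leap 11st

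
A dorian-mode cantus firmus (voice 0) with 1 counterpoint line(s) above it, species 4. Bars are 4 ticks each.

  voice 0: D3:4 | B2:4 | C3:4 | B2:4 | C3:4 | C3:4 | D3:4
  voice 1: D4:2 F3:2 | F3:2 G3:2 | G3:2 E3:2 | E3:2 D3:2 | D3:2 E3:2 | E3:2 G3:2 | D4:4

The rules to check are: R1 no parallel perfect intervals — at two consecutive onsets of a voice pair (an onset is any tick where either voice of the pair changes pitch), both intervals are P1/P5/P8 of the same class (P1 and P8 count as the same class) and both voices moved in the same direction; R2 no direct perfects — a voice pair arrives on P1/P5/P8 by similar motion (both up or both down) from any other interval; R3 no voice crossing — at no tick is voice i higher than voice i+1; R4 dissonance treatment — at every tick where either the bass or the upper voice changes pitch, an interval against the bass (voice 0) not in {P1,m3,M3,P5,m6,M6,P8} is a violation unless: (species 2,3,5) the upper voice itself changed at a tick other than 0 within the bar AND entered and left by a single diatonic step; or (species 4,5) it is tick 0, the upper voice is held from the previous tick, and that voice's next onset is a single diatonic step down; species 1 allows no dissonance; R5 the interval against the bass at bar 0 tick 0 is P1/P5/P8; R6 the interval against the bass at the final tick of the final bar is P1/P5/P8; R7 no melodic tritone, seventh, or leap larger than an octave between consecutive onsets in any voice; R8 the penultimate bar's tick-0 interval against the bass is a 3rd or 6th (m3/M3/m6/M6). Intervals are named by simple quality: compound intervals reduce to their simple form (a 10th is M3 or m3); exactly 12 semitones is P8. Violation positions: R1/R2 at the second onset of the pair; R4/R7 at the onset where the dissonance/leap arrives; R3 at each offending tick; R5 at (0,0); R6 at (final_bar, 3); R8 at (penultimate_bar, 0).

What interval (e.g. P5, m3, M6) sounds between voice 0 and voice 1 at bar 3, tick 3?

m3

voice 0=B2 voice 1=D3 -> m3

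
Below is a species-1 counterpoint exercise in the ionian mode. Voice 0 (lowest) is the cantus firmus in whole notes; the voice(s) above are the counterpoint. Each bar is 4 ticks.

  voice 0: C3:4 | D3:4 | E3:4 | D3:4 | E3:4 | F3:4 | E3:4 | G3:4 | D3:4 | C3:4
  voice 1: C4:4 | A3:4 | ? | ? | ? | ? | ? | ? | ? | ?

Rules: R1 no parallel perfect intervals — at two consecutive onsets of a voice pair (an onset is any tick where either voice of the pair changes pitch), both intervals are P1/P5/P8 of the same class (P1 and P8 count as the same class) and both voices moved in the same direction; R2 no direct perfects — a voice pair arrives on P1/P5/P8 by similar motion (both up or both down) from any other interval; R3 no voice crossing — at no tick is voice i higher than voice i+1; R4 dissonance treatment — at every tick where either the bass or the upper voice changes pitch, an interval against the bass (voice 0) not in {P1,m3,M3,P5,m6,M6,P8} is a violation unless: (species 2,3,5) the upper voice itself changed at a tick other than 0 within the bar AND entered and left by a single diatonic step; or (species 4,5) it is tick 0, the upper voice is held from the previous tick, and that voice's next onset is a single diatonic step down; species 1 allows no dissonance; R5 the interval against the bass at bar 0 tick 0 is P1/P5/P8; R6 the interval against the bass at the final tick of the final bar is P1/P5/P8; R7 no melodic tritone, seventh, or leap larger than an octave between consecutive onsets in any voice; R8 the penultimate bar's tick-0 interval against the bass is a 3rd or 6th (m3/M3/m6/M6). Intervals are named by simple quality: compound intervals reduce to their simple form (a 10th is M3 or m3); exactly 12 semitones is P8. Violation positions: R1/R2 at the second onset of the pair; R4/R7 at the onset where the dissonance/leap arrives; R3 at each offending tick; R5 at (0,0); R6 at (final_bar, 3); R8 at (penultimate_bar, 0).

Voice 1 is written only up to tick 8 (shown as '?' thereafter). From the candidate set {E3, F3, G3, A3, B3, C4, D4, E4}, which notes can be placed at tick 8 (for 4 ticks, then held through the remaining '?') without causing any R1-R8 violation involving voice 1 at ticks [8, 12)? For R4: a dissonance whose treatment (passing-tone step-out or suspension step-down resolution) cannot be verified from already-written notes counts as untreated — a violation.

E3: legal
F3: violates R4
G3: legal
A3: violates R4
B3: violates R1
C4: legal
D4: violates R4
E4: violates R2

{C4, E3, G3}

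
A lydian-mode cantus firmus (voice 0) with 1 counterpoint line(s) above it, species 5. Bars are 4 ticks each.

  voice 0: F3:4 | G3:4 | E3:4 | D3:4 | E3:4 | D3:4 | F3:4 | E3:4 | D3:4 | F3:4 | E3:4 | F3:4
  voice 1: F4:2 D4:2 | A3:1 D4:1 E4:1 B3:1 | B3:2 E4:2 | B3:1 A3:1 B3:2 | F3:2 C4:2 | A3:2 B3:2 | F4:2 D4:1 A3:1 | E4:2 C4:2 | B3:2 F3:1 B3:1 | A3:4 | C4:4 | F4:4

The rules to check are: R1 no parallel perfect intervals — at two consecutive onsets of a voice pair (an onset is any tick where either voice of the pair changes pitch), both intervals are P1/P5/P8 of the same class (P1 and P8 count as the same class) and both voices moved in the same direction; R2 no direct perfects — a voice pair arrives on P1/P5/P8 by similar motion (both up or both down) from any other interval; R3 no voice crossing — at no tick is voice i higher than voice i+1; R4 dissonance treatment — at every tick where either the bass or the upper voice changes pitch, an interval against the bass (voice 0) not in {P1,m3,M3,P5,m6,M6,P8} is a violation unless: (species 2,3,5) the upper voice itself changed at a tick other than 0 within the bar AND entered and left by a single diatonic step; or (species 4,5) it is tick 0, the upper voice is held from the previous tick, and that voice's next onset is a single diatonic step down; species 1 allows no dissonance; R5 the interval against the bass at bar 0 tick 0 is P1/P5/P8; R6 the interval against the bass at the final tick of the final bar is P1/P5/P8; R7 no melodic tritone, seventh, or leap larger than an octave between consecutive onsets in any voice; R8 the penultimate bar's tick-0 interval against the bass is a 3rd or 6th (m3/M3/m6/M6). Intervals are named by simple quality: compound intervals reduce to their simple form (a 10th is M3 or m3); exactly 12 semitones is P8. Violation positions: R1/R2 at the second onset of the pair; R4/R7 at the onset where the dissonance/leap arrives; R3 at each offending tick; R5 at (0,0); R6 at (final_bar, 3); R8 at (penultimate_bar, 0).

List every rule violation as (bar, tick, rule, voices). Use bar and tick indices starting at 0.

(1, 0, R4, (0, 1))
(4, 0, R4, (0, 1))
(4, 0, R7, (1,))
(5, 0, R2, (0, 1))
(6, 0, R2, (0, 1))
(6, 0, R7, (1,))
(8, 2, R7, (1,))
(8, 3, R7, (1,))
(11, 0, R2, (0, 1))

bar 0: v0=F3 v1=F4 downbeat P8
bar 1: v0=G3 v1=A3 downbeat M2
bar 2: v0=E3 v1=B3 downbeat P5
bar 3: v0=D3 v1=B3 downbeat M6
bar 4: v0=E3 v1=F3 downbeat m2
bar 5: v0=D3 v1=A3 downbeat P5
bar 6: v0=F3 v1=F4 downbeat P8
bar 7: v0=E3 v1=E4 downbeat P8
bar 8: v0=D3 v1=B3 downbeat M6
bar 9: v0=F3 v1=A3 downbeat M3
bar 10: v0=E3 v1=C4 downbeat m6
bar 11: v0=F3 v1=F4 downbeat P8
  -> R4 @ bar 1 tick 0 v(0, 1): G3/A3 M2 untreated
  -> R4 @ bar 4 tick 0 v(0, 1): E3/F3 m2 untreated
  -> R7 @ bar 4 tick 0 v(1,): B3->F3 leap 6st
  -> R2 @ bar 5 tick 0 v(0, 1): E3/C4 m6 -> D3/A3 P5 similar
  -> R2 @ bar 6 tick 0 v(0, 1): D3/B3 M6 -> F3/F4 P8 similar
  -> R7 @ bar 6 tick 0 v(1,): B3->F4 leap 6st
  -> R7 @ bar 8 tick 2 v(1,): B3->F3 leap 6st
  -> R7 @ bar 8 tick 3 v(1,): F3->B3 leap 6st
  -> R2 @ bar 11 tick 0 v(0, 1): E3/C4 m6 -> F3/F4 P8 similar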